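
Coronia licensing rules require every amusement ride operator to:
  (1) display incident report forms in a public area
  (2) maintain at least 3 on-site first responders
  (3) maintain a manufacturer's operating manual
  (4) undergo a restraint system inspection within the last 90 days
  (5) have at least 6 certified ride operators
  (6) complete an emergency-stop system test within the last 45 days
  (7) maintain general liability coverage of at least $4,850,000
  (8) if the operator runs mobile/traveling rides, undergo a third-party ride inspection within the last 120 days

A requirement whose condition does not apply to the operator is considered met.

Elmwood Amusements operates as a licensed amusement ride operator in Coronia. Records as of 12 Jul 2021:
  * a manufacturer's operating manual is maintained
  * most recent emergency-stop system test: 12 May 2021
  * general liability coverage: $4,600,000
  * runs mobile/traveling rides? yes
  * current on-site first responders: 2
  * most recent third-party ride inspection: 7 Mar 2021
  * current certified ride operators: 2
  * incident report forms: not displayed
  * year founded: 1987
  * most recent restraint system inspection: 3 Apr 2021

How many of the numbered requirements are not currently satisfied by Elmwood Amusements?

7

1. incident report forms absent → not met
2. on-site first responders 2 < 3 → not met
3. manufacturer's operating manual present → met
4. restraint system inspection 100 days ago vs limit 90 → not met
5. certified ride operators 2 < 6 → not met
6. emergency-stop system test 61 days ago vs limit 45 → not met
7. general liability coverage $4,600,000 < $4,850,000 → not met
8. condition 'runs mobile/traveling rides' holds; third-party ride inspection 127 days ago vs limit 120 → not met
Not met: 7 of 8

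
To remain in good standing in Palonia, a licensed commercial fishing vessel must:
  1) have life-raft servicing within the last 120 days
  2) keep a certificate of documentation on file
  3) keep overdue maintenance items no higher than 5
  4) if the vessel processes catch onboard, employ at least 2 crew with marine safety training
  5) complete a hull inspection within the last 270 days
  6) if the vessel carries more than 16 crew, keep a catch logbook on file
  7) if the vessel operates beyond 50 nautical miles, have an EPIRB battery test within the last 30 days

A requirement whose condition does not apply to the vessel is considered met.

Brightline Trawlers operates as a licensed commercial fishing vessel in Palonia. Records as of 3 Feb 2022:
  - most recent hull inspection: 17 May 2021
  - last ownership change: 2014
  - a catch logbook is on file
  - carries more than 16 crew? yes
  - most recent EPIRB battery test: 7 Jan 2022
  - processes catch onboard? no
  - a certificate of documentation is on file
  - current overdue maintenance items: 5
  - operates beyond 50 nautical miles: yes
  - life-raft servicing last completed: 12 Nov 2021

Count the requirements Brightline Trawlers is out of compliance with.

0

1. life-raft servicing 83 days ago vs limit 120 → met
2. certificate of documentation present → met
3. overdue maintenance items 5 ≤ 5 → met
4. condition 'processes catch onboard' does not hold → requirement n/a → met
5. hull inspection 262 days ago vs limit 270 → met
6. condition 'carries more than 16 crew' holds; catch logbook present → met
7. condition 'operates beyond 50 nautical miles' holds; EPIRB battery test 27 days ago vs limit 30 → met
Not met: 0 of 7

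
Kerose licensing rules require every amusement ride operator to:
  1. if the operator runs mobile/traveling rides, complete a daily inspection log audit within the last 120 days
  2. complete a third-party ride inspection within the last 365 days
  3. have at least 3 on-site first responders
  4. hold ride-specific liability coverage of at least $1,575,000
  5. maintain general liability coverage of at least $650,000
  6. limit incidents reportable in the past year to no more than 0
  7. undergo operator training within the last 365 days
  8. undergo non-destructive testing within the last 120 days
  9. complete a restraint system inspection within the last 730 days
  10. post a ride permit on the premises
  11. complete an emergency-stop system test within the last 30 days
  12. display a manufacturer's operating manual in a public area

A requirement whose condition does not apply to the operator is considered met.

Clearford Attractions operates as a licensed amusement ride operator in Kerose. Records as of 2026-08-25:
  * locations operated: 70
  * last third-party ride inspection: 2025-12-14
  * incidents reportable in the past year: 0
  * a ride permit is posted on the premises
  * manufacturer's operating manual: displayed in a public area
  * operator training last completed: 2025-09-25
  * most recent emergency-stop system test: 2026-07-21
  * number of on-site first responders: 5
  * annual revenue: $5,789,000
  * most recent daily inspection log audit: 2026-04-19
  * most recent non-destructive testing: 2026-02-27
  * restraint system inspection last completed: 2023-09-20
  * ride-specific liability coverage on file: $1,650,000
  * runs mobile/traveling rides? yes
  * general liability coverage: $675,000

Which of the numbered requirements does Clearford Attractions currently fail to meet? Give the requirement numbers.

1, 8, 9, 11

1. condition 'runs mobile/traveling rides' holds; daily inspection log audit 128 days ago vs limit 120 → not met
2. third-party ride inspection 254 days ago vs limit 365 → met
3. on-site first responders 5 ≥ 3 → met
4. ride-specific liability coverage $1,650,000 ≥ $1,575,000 → met
5. general liability coverage $675,000 ≥ $650,000 → met
6. incidents reportable in the past year 0 ≤ 0 → met
7. operator training 334 days ago vs limit 365 → met
8. non-destructive testing 179 days ago vs limit 120 → not met
9. restraint system inspection 1070 days ago vs limit 730 → not met
10. ride permit present → met
11. emergency-stop system test 35 days ago vs limit 30 → not met
12. manufacturer's operating manual present → met
Not met: 1, 8, 9, 11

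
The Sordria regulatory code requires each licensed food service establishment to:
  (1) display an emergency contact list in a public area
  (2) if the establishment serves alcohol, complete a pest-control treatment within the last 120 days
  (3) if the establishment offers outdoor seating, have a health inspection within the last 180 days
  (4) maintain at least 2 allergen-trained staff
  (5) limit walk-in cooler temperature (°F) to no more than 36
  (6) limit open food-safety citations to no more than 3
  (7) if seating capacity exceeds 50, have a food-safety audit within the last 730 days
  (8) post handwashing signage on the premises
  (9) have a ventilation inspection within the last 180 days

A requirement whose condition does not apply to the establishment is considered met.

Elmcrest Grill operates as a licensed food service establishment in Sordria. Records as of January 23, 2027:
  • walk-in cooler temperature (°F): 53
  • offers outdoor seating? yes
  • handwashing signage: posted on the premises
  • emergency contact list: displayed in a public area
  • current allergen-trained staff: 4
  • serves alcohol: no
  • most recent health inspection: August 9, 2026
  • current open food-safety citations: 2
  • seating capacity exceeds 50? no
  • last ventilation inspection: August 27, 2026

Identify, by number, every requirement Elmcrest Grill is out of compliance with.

5

1. emergency contact list present → met
2. condition 'serves alcohol' does not hold → requirement n/a → met
3. condition 'offers outdoor seating' holds; health inspection 167 days ago vs limit 180 → met
4. allergen-trained staff 4 ≥ 2 → met
5. walk-in cooler temperature (°F) 53 > 36 → not met
6. open food-safety citations 2 ≤ 3 → met
7. condition 'seating capacity exceeds 50' does not hold → requirement n/a → met
8. handwashing signage present → met
9. ventilation inspection 149 days ago vs limit 180 → met
Not met: 5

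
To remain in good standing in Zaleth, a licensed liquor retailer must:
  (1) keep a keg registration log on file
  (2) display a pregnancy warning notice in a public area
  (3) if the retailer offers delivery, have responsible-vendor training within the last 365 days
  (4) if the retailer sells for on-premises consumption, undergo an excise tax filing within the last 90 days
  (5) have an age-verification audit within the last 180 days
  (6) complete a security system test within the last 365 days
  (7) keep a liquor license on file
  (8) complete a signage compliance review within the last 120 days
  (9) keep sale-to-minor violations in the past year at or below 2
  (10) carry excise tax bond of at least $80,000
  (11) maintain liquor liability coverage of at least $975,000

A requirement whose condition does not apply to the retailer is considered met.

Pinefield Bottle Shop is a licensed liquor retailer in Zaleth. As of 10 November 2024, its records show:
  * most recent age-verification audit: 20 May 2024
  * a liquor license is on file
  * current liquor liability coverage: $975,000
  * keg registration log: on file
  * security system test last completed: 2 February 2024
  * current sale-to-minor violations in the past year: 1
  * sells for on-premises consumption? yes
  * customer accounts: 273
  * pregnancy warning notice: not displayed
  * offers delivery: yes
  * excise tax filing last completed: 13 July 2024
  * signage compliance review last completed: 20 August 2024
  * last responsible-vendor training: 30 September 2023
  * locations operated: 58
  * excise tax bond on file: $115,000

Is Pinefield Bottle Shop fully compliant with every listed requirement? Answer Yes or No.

1. keg registration log present → met
2. pregnancy warning notice absent → not met
3. condition 'offers delivery' holds; responsible-vendor training 407 days ago vs limit 365 → not met
4. condition 'sells for on-premises consumption' holds; excise tax filing 120 days ago vs limit 90 → not met
5. age-verification audit 174 days ago vs limit 180 → met
6. security system test 282 days ago vs limit 365 → met
7. liquor license present → met
8. signage compliance review 82 days ago vs limit 120 → met
9. sale-to-minor violations in the past year 1 ≤ 2 → met
10. excise tax bond $115,000 ≥ $80,000 → met
11. liquor liability coverage $975,000 ≥ $975,000 → met
Not met: 2, 3, 4

No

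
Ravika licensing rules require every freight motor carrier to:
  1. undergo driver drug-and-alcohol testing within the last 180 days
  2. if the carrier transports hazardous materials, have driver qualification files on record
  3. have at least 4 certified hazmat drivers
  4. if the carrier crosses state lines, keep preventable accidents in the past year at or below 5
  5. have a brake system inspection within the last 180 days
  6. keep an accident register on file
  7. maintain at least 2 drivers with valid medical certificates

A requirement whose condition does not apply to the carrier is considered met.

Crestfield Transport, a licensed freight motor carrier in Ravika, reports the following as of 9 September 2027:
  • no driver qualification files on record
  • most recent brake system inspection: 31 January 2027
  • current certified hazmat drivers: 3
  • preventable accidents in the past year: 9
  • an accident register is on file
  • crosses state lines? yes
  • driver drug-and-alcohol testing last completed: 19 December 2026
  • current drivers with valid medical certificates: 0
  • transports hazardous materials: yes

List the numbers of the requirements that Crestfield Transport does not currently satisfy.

1, 2, 3, 4, 5, 7

1. driver drug-and-alcohol testing 264 days ago vs limit 180 → not met
2. condition 'transports hazardous materials' holds; driver qualification files absent → not met
3. certified hazmat drivers 3 < 4 → not met
4. condition 'crosses state lines' holds; preventable accidents in the past year 9 > 5 → not met
5. brake system inspection 221 days ago vs limit 180 → not met
6. accident register present → met
7. drivers with valid medical certificates 0 < 2 → not met
Not met: 1, 2, 3, 4, 5, 7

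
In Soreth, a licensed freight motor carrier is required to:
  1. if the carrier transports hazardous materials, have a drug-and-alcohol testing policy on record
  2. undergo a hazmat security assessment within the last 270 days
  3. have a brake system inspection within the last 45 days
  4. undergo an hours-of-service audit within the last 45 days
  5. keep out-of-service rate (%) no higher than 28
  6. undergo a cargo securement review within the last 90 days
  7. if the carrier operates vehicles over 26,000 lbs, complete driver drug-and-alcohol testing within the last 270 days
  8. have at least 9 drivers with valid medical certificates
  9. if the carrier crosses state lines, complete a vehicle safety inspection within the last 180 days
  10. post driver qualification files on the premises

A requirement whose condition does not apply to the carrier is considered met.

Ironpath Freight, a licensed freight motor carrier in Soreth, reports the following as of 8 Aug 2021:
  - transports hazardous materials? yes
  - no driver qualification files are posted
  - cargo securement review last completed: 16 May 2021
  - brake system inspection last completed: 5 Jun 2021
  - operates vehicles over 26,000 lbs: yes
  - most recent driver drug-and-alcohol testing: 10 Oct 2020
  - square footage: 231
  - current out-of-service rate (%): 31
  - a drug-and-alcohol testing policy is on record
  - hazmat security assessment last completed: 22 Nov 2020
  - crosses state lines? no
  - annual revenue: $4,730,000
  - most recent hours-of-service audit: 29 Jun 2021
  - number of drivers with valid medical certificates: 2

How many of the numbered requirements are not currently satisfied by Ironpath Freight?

5

1. condition 'transports hazardous materials' holds; drug-and-alcohol testing policy present → met
2. hazmat security assessment 259 days ago vs limit 270 → met
3. brake system inspection 64 days ago vs limit 45 → not met
4. hours-of-service audit 40 days ago vs limit 45 → met
5. out-of-service rate (%) 31 > 28 → not met
6. cargo securement review 84 days ago vs limit 90 → met
7. condition 'operates vehicles over 26,000 lbs' holds; driver drug-and-alcohol testing 302 days ago vs limit 270 → not met
8. drivers with valid medical certificates 2 < 9 → not met
9. condition 'crosses state lines' does not hold → requirement n/a → met
10. driver qualification files absent → not met
Not met: 5 of 10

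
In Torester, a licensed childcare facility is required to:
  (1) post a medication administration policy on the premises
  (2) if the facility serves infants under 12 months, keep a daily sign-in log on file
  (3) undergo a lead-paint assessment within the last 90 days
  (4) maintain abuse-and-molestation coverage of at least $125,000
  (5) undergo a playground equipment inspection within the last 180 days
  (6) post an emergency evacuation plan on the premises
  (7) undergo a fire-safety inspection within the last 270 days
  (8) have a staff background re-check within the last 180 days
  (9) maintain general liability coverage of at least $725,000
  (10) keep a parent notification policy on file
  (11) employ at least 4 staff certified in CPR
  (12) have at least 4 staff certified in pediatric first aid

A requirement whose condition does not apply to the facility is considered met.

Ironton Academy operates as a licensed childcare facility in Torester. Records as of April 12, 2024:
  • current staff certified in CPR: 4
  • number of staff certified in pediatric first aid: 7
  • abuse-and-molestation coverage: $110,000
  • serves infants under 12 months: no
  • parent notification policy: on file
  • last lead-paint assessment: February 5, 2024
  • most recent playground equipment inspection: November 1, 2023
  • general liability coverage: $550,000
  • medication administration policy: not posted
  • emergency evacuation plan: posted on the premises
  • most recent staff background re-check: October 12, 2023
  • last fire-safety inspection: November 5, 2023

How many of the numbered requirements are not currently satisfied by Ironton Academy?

1. medication administration policy absent → not met
2. condition 'serves infants under 12 months' does not hold → requirement n/a → met
3. lead-paint assessment 67 days ago vs limit 90 → met
4. abuse-and-molestation coverage $110,000 < $125,000 → not met
5. playground equipment inspection 163 days ago vs limit 180 → met
6. emergency evacuation plan present → met
7. fire-safety inspection 159 days ago vs limit 270 → met
8. staff background re-check 183 days ago vs limit 180 → not met
9. general liability coverage $550,000 < $725,000 → not met
10. parent notification policy present → met
11. staff certified in CPR 4 ≥ 4 → met
12. staff certified in pediatric first aid 7 ≥ 4 → met
Not met: 4 of 12

4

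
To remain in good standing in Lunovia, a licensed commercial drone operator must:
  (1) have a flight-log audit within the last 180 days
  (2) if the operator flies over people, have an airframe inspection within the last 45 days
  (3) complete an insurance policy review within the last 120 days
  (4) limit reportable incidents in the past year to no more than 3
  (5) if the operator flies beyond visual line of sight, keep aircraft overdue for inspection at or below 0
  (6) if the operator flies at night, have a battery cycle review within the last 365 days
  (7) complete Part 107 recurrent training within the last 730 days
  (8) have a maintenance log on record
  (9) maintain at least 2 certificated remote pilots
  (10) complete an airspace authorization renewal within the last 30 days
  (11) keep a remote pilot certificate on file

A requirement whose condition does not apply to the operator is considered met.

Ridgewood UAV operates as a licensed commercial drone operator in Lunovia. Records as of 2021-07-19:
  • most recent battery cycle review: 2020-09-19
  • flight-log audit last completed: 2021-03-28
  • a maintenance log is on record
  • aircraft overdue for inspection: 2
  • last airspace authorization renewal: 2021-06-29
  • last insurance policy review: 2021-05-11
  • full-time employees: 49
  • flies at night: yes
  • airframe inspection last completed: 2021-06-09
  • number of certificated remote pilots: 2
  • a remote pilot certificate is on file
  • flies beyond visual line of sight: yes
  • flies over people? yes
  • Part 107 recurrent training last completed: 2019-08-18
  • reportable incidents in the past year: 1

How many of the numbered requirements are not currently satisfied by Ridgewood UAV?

1. flight-log audit 113 days ago vs limit 180 → met
2. condition 'flies over people' holds; airframe inspection 40 days ago vs limit 45 → met
3. insurance policy review 69 days ago vs limit 120 → met
4. reportable incidents in the past year 1 ≤ 3 → met
5. condition 'flies beyond visual line of sight' holds; aircraft overdue for inspection 2 > 0 → not met
6. condition 'flies at night' holds; battery cycle review 303 days ago vs limit 365 → met
7. Part 107 recurrent training 701 days ago vs limit 730 → met
8. maintenance log present → met
9. certificated remote pilots 2 ≥ 2 → met
10. airspace authorization renewal 20 days ago vs limit 30 → met
11. remote pilot certificate present → met
Not met: 1 of 11

1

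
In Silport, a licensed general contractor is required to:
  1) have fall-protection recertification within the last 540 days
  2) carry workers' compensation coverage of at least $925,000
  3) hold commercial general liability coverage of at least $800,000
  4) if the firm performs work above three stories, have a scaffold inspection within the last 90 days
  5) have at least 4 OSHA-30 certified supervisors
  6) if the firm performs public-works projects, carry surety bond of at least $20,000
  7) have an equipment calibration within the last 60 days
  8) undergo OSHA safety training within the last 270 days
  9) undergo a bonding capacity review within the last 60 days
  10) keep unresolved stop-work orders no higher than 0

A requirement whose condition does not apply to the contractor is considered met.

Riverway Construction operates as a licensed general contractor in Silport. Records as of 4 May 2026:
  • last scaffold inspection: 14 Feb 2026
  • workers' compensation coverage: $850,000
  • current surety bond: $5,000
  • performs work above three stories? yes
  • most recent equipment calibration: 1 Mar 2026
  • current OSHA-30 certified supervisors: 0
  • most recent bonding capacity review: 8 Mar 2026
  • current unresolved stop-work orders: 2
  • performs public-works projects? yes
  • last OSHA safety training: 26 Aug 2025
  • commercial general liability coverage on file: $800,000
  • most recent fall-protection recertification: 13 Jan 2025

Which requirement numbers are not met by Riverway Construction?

2, 5, 6, 7, 10

1. fall-protection recertification 476 days ago vs limit 540 → met
2. workers' compensation coverage $850,000 < $925,000 → not met
3. commercial general liability coverage $800,000 ≥ $800,000 → met
4. condition 'performs work above three stories' holds; scaffold inspection 79 days ago vs limit 90 → met
5. OSHA-30 certified supervisors 0 < 4 → not met
6. condition 'performs public-works projects' holds; surety bond $5,000 < $20,000 → not met
7. equipment calibration 64 days ago vs limit 60 → not met
8. OSHA safety training 251 days ago vs limit 270 → met
9. bonding capacity review 57 days ago vs limit 60 → met
10. unresolved stop-work orders 2 > 0 → not met
Not met: 2, 5, 6, 7, 10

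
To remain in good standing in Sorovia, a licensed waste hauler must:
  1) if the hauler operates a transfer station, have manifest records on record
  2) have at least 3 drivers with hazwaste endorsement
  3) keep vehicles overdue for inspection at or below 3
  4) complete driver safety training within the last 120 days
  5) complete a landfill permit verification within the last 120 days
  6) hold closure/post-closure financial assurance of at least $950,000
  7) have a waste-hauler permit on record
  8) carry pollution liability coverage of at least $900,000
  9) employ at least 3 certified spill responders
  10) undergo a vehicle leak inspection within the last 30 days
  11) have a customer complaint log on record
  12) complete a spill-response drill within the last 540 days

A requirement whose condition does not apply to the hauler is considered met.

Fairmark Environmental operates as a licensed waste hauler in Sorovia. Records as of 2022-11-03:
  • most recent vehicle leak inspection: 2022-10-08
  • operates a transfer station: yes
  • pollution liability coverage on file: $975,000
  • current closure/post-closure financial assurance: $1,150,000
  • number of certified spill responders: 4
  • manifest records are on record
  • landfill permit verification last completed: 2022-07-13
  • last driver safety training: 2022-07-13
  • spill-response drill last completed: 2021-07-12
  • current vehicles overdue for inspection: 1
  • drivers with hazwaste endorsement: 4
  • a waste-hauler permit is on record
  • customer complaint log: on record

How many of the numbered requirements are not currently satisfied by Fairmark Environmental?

0

1. condition 'operates a transfer station' holds; manifest records present → met
2. drivers with hazwaste endorsement 4 ≥ 3 → met
3. vehicles overdue for inspection 1 ≤ 3 → met
4. driver safety training 113 days ago vs limit 120 → met
5. landfill permit verification 113 days ago vs limit 120 → met
6. closure/post-closure financial assurance $1,150,000 ≥ $950,000 → met
7. waste-hauler permit present → met
8. pollution liability coverage $975,000 ≥ $900,000 → met
9. certified spill responders 4 ≥ 3 → met
10. vehicle leak inspection 26 days ago vs limit 30 → met
11. customer complaint log present → met
12. spill-response drill 479 days ago vs limit 540 → met
Not met: 0 of 12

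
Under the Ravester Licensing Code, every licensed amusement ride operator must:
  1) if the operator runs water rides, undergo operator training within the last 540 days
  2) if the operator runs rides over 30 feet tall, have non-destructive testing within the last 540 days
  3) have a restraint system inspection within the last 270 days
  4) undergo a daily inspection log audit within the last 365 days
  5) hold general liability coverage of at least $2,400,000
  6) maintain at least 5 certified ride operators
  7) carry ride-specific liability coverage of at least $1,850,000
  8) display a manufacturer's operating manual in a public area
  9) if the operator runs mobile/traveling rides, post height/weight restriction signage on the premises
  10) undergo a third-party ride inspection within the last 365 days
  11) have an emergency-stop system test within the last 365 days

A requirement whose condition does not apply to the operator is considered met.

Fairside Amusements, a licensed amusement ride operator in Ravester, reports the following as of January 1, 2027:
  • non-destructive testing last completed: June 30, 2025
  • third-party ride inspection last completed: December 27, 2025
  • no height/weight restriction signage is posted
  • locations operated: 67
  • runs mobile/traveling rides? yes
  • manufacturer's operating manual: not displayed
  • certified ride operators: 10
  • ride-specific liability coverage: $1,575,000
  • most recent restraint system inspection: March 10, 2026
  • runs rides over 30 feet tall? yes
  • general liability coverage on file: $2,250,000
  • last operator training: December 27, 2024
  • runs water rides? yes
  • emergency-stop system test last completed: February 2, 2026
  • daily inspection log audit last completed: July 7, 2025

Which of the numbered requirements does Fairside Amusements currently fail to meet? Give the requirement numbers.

1, 2, 3, 4, 5, 7, 8, 9, 10

1. condition 'runs water rides' holds; operator training 735 days ago vs limit 540 → not met
2. condition 'runs rides over 30 feet tall' holds; non-destructive testing 550 days ago vs limit 540 → not met
3. restraint system inspection 297 days ago vs limit 270 → not met
4. daily inspection log audit 543 days ago vs limit 365 → not met
5. general liability coverage $2,250,000 < $2,400,000 → not met
6. certified ride operators 10 ≥ 5 → met
7. ride-specific liability coverage $1,575,000 < $1,850,000 → not met
8. manufacturer's operating manual absent → not met
9. condition 'runs mobile/traveling rides' holds; height/weight restriction signage absent → not met
10. third-party ride inspection 370 days ago vs limit 365 → not met
11. emergency-stop system test 333 days ago vs limit 365 → met
Not met: 1, 2, 3, 4, 5, 7, 8, 9, 10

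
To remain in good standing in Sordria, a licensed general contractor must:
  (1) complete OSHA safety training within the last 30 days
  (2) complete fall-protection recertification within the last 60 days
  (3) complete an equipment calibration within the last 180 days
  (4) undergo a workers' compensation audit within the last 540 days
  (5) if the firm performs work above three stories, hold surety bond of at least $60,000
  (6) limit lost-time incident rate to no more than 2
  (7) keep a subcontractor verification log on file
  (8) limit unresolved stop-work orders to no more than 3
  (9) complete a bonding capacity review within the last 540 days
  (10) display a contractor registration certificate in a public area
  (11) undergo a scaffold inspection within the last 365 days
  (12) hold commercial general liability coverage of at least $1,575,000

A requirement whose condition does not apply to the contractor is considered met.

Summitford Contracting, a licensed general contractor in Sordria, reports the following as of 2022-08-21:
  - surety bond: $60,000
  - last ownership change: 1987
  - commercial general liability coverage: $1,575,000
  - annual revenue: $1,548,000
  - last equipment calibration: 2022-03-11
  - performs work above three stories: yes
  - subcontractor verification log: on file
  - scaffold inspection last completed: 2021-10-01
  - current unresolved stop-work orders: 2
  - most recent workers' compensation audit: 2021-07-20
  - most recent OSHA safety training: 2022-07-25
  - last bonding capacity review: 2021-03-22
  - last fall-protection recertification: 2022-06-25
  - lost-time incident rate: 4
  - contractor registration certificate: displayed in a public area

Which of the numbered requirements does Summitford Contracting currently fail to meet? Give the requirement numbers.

1. OSHA safety training 27 days ago vs limit 30 → met
2. fall-protection recertification 57 days ago vs limit 60 → met
3. equipment calibration 163 days ago vs limit 180 → met
4. workers' compensation audit 397 days ago vs limit 540 → met
5. condition 'performs work above three stories' holds; surety bond $60,000 ≥ $60,000 → met
6. lost-time incident rate 4 > 2 → not met
7. subcontractor verification log present → met
8. unresolved stop-work orders 2 ≤ 3 → met
9. bonding capacity review 517 days ago vs limit 540 → met
10. contractor registration certificate present → met
11. scaffold inspection 324 days ago vs limit 365 → met
12. commercial general liability coverage $1,575,000 ≥ $1,575,000 → met
Not met: 6

6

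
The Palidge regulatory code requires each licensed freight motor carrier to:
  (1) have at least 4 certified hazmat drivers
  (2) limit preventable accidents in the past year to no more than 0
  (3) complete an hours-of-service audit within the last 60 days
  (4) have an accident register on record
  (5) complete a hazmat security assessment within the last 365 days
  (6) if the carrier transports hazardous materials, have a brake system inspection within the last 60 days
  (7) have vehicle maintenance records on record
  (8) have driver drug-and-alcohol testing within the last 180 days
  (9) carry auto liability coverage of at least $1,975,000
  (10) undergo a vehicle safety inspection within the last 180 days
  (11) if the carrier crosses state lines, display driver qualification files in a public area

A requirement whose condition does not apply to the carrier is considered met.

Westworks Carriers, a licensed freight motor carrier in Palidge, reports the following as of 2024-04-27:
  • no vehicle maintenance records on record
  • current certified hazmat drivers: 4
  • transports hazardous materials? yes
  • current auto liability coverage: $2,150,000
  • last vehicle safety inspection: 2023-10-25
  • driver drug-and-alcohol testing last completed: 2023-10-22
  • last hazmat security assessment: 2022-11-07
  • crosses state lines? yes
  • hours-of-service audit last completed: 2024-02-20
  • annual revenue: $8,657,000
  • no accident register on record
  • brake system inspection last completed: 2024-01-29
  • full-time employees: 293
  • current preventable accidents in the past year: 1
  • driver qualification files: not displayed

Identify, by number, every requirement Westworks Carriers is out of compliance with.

2, 3, 4, 5, 6, 7, 8, 10, 11

1. certified hazmat drivers 4 ≥ 4 → met
2. preventable accidents in the past year 1 > 0 → not met
3. hours-of-service audit 67 days ago vs limit 60 → not met
4. accident register absent → not met
5. hazmat security assessment 537 days ago vs limit 365 → not met
6. condition 'transports hazardous materials' holds; brake system inspection 89 days ago vs limit 60 → not met
7. vehicle maintenance records absent → not met
8. driver drug-and-alcohol testing 188 days ago vs limit 180 → not met
9. auto liability coverage $2,150,000 ≥ $1,975,000 → met
10. vehicle safety inspection 185 days ago vs limit 180 → not met
11. condition 'crosses state lines' holds; driver qualification files absent → not met
Not met: 2, 3, 4, 5, 6, 7, 8, 10, 11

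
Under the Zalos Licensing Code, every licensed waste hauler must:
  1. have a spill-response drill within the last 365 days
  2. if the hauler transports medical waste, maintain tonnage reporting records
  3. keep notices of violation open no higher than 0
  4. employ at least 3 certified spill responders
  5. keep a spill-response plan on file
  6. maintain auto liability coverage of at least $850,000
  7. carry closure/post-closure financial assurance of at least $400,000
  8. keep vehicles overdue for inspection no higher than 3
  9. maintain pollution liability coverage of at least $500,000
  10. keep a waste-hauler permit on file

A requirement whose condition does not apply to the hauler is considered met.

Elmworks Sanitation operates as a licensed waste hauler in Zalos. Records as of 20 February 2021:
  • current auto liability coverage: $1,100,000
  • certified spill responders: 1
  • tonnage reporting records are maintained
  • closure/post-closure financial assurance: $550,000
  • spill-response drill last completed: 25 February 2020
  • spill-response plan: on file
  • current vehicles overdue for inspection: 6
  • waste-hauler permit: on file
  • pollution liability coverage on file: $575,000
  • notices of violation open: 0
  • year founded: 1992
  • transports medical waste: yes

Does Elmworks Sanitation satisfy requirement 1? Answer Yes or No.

Yes

1. spill-response drill 361 days ago vs limit 365 → met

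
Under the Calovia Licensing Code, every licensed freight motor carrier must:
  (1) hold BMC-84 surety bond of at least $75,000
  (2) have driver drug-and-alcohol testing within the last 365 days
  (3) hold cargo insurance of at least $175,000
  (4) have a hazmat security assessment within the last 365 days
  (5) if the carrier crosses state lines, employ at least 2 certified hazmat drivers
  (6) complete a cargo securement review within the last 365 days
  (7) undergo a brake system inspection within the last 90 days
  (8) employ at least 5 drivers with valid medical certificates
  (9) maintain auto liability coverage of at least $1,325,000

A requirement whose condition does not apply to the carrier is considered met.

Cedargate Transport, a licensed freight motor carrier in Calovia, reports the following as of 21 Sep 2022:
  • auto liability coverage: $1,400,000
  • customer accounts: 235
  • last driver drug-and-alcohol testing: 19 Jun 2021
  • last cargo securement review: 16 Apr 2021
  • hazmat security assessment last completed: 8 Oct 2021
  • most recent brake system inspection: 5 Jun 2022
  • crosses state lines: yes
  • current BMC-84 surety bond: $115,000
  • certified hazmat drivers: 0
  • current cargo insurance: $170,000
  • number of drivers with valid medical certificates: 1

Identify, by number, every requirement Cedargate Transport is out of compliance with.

2, 3, 5, 6, 7, 8

1. BMC-84 surety bond $115,000 ≥ $75,000 → met
2. driver drug-and-alcohol testing 459 days ago vs limit 365 → not met
3. cargo insurance $170,000 < $175,000 → not met
4. hazmat security assessment 348 days ago vs limit 365 → met
5. condition 'crosses state lines' holds; certified hazmat drivers 0 < 2 → not met
6. cargo securement review 523 days ago vs limit 365 → not met
7. brake system inspection 108 days ago vs limit 90 → not met
8. drivers with valid medical certificates 1 < 5 → not met
9. auto liability coverage $1,400,000 ≥ $1,325,000 → met
Not met: 2, 3, 5, 6, 7, 8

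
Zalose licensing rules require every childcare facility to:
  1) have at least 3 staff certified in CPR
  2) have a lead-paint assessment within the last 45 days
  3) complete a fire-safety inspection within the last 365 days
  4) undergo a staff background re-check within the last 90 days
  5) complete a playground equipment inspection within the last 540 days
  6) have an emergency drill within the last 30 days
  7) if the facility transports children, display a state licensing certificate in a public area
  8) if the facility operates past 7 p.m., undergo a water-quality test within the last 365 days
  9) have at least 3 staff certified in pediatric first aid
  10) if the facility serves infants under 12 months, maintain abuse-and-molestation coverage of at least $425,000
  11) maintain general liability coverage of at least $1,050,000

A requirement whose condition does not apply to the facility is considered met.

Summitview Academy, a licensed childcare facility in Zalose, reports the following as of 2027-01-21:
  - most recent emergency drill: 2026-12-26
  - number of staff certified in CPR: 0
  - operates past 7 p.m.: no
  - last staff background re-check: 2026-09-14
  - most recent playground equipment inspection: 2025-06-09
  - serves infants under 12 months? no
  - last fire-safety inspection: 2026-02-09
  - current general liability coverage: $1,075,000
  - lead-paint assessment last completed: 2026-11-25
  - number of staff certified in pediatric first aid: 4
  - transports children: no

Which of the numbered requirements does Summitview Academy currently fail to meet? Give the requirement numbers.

1, 2, 4, 5

1. staff certified in CPR 0 < 3 → not met
2. lead-paint assessment 57 days ago vs limit 45 → not met
3. fire-safety inspection 346 days ago vs limit 365 → met
4. staff background re-check 129 days ago vs limit 90 → not met
5. playground equipment inspection 591 days ago vs limit 540 → not met
6. emergency drill 26 days ago vs limit 30 → met
7. condition 'transports children' does not hold → requirement n/a → met
8. condition 'operates past 7 p.m.' does not hold → requirement n/a → met
9. staff certified in pediatric first aid 4 ≥ 3 → met
10. condition 'serves infants under 12 months' does not hold → requirement n/a → met
11. general liability coverage $1,075,000 ≥ $1,050,000 → met
Not met: 1, 2, 4, 5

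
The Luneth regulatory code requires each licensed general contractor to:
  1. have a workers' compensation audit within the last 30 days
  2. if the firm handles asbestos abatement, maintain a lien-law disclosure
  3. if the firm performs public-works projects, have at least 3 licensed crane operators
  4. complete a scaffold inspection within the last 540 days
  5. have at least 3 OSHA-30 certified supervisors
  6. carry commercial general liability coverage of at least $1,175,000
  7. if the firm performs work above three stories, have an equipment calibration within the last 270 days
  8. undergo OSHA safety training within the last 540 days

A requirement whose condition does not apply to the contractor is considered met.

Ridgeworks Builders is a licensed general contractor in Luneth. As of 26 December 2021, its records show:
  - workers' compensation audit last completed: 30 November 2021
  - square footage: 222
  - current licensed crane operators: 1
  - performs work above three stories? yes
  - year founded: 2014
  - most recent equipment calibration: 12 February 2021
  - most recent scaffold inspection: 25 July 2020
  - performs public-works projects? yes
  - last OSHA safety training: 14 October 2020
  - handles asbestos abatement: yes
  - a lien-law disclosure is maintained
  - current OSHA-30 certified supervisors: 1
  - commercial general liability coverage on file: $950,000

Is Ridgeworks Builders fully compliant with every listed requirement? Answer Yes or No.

1. workers' compensation audit 26 days ago vs limit 30 → met
2. condition 'handles asbestos abatement' holds; lien-law disclosure present → met
3. condition 'performs public-works projects' holds; licensed crane operators 1 < 3 → not met
4. scaffold inspection 519 days ago vs limit 540 → met
5. OSHA-30 certified supervisors 1 < 3 → not met
6. commercial general liability coverage $950,000 < $1,175,000 → not met
7. condition 'performs work above three stories' holds; equipment calibration 317 days ago vs limit 270 → not met
8. OSHA safety training 438 days ago vs limit 540 → met
Not met: 3, 5, 6, 7

No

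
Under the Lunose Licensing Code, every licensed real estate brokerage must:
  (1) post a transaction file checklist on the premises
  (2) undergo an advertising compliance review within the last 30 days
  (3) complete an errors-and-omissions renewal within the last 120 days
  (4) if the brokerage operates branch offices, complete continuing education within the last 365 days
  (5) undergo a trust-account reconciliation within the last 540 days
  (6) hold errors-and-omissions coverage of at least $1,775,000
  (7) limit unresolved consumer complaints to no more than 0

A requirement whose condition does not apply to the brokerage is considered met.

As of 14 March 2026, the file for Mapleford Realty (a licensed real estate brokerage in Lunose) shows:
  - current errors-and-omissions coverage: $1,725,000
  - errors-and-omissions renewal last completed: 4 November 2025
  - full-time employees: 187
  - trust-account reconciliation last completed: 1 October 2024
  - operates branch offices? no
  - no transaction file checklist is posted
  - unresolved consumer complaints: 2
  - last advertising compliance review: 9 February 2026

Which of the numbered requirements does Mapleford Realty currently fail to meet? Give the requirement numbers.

1. transaction file checklist absent → not met
2. advertising compliance review 33 days ago vs limit 30 → not met
3. errors-and-omissions renewal 130 days ago vs limit 120 → not met
4. condition 'operates branch offices' does not hold → requirement n/a → met
5. trust-account reconciliation 529 days ago vs limit 540 → met
6. errors-and-omissions coverage $1,725,000 < $1,775,000 → not met
7. unresolved consumer complaints 2 > 0 → not met
Not met: 1, 2, 3, 6, 7

1, 2, 3, 6, 7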